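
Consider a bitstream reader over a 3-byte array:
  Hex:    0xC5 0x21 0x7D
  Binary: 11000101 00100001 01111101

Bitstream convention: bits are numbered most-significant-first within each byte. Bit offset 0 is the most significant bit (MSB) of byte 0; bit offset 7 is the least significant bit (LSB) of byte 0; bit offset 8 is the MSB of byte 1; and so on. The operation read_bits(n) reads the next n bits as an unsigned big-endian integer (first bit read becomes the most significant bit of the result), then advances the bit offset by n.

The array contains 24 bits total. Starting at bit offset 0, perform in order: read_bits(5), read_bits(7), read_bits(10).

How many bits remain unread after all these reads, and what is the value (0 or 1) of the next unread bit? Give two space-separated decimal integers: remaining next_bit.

Read 1: bits[0:5] width=5 -> value=24 (bin 11000); offset now 5 = byte 0 bit 5; 19 bits remain
Read 2: bits[5:12] width=7 -> value=82 (bin 1010010); offset now 12 = byte 1 bit 4; 12 bits remain
Read 3: bits[12:22] width=10 -> value=95 (bin 0001011111); offset now 22 = byte 2 bit 6; 2 bits remain

Answer: 2 0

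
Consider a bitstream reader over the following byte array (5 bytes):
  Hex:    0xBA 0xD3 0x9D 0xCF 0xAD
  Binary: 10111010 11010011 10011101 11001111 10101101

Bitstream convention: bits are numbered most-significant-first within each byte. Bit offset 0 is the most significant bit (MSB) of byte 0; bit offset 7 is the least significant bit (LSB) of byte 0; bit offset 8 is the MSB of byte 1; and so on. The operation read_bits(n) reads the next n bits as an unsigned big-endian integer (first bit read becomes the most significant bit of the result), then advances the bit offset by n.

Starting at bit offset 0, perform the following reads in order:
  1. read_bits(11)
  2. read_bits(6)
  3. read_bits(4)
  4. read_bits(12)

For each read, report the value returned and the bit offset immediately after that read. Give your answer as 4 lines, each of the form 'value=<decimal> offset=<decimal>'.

Read 1: bits[0:11] width=11 -> value=1494 (bin 10111010110); offset now 11 = byte 1 bit 3; 29 bits remain
Read 2: bits[11:17] width=6 -> value=39 (bin 100111); offset now 17 = byte 2 bit 1; 23 bits remain
Read 3: bits[17:21] width=4 -> value=3 (bin 0011); offset now 21 = byte 2 bit 5; 19 bits remain
Read 4: bits[21:33] width=12 -> value=2975 (bin 101110011111); offset now 33 = byte 4 bit 1; 7 bits remain

Answer: value=1494 offset=11
value=39 offset=17
value=3 offset=21
value=2975 offset=33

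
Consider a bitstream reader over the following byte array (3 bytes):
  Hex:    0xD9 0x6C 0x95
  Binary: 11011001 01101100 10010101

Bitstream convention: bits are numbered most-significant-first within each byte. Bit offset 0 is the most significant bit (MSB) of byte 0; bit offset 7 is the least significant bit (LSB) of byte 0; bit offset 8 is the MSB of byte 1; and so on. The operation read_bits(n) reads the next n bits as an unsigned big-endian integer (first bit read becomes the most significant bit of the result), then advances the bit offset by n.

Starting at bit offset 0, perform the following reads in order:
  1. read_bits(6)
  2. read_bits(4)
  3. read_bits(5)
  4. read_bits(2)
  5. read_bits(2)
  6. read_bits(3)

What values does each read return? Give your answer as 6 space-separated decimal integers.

Read 1: bits[0:6] width=6 -> value=54 (bin 110110); offset now 6 = byte 0 bit 6; 18 bits remain
Read 2: bits[6:10] width=4 -> value=5 (bin 0101); offset now 10 = byte 1 bit 2; 14 bits remain
Read 3: bits[10:15] width=5 -> value=22 (bin 10110); offset now 15 = byte 1 bit 7; 9 bits remain
Read 4: bits[15:17] width=2 -> value=1 (bin 01); offset now 17 = byte 2 bit 1; 7 bits remain
Read 5: bits[17:19] width=2 -> value=0 (bin 00); offset now 19 = byte 2 bit 3; 5 bits remain
Read 6: bits[19:22] width=3 -> value=5 (bin 101); offset now 22 = byte 2 bit 6; 2 bits remain

Answer: 54 5 22 1 0 5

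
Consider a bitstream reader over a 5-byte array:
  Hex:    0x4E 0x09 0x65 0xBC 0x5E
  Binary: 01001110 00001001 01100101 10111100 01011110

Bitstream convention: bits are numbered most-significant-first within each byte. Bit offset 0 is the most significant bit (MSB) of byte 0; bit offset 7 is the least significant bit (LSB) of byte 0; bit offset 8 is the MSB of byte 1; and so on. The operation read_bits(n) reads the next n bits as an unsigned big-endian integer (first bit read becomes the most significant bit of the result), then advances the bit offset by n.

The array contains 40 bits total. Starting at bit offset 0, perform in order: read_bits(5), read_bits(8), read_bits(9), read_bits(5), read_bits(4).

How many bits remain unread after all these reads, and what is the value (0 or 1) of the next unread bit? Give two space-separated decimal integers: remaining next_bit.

Answer: 9 0

Derivation:
Read 1: bits[0:5] width=5 -> value=9 (bin 01001); offset now 5 = byte 0 bit 5; 35 bits remain
Read 2: bits[5:13] width=8 -> value=193 (bin 11000001); offset now 13 = byte 1 bit 5; 27 bits remain
Read 3: bits[13:22] width=9 -> value=89 (bin 001011001); offset now 22 = byte 2 bit 6; 18 bits remain
Read 4: bits[22:27] width=5 -> value=13 (bin 01101); offset now 27 = byte 3 bit 3; 13 bits remain
Read 5: bits[27:31] width=4 -> value=14 (bin 1110); offset now 31 = byte 3 bit 7; 9 bits remain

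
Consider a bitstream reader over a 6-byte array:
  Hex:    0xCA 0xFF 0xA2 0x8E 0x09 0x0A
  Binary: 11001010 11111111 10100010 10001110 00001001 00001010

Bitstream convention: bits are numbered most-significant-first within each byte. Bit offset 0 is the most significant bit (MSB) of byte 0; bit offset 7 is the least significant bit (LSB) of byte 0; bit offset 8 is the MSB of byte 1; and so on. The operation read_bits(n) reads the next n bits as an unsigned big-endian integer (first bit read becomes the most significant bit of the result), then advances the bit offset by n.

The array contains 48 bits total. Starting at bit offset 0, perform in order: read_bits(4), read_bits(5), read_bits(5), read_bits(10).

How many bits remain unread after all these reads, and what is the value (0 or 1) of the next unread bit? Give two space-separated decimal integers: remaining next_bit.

Answer: 24 1

Derivation:
Read 1: bits[0:4] width=4 -> value=12 (bin 1100); offset now 4 = byte 0 bit 4; 44 bits remain
Read 2: bits[4:9] width=5 -> value=21 (bin 10101); offset now 9 = byte 1 bit 1; 39 bits remain
Read 3: bits[9:14] width=5 -> value=31 (bin 11111); offset now 14 = byte 1 bit 6; 34 bits remain
Read 4: bits[14:24] width=10 -> value=930 (bin 1110100010); offset now 24 = byte 3 bit 0; 24 bits remain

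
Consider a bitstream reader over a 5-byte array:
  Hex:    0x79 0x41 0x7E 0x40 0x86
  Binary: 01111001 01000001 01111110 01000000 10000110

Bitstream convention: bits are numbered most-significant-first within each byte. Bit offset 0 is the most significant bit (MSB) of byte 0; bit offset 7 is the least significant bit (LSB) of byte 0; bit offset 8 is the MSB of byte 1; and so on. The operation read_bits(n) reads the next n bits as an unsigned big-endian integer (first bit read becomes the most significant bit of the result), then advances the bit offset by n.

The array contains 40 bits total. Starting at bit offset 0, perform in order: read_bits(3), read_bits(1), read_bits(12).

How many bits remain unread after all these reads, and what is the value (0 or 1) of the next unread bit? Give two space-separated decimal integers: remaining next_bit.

Read 1: bits[0:3] width=3 -> value=3 (bin 011); offset now 3 = byte 0 bit 3; 37 bits remain
Read 2: bits[3:4] width=1 -> value=1 (bin 1); offset now 4 = byte 0 bit 4; 36 bits remain
Read 3: bits[4:16] width=12 -> value=2369 (bin 100101000001); offset now 16 = byte 2 bit 0; 24 bits remain

Answer: 24 0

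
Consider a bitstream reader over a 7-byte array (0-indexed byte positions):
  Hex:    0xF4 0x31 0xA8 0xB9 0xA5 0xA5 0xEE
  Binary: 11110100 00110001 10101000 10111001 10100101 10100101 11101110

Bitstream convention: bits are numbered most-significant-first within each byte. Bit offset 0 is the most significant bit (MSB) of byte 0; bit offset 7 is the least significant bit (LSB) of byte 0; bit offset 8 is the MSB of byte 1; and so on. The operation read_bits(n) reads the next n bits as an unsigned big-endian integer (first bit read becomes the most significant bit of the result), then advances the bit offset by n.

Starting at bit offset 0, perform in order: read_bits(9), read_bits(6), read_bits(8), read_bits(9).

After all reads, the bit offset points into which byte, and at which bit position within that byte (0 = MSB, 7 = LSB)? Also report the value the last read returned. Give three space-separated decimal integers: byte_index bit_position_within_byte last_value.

Read 1: bits[0:9] width=9 -> value=488 (bin 111101000); offset now 9 = byte 1 bit 1; 47 bits remain
Read 2: bits[9:15] width=6 -> value=24 (bin 011000); offset now 15 = byte 1 bit 7; 41 bits remain
Read 3: bits[15:23] width=8 -> value=212 (bin 11010100); offset now 23 = byte 2 bit 7; 33 bits remain
Read 4: bits[23:32] width=9 -> value=185 (bin 010111001); offset now 32 = byte 4 bit 0; 24 bits remain

Answer: 4 0 185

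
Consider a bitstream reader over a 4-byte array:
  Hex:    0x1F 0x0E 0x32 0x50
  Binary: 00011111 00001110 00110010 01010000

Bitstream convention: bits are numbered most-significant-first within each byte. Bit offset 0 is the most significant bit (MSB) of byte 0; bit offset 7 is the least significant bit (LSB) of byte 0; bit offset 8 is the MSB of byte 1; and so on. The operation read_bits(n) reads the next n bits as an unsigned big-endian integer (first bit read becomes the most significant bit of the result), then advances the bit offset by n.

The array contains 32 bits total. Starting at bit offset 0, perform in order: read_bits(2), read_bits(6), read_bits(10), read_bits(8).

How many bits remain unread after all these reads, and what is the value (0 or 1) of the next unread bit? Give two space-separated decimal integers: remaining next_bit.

Answer: 6 0

Derivation:
Read 1: bits[0:2] width=2 -> value=0 (bin 00); offset now 2 = byte 0 bit 2; 30 bits remain
Read 2: bits[2:8] width=6 -> value=31 (bin 011111); offset now 8 = byte 1 bit 0; 24 bits remain
Read 3: bits[8:18] width=10 -> value=56 (bin 0000111000); offset now 18 = byte 2 bit 2; 14 bits remain
Read 4: bits[18:26] width=8 -> value=201 (bin 11001001); offset now 26 = byte 3 bit 2; 6 bits remain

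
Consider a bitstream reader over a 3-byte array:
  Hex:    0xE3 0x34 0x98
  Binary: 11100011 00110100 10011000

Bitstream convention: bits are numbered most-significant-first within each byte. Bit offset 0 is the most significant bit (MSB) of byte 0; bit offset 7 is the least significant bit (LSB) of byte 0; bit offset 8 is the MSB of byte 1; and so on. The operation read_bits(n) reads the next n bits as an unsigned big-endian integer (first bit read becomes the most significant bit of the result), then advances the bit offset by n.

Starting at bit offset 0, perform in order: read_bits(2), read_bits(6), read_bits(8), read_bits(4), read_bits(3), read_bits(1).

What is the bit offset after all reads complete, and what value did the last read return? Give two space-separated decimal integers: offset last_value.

Answer: 24 0

Derivation:
Read 1: bits[0:2] width=2 -> value=3 (bin 11); offset now 2 = byte 0 bit 2; 22 bits remain
Read 2: bits[2:8] width=6 -> value=35 (bin 100011); offset now 8 = byte 1 bit 0; 16 bits remain
Read 3: bits[8:16] width=8 -> value=52 (bin 00110100); offset now 16 = byte 2 bit 0; 8 bits remain
Read 4: bits[16:20] width=4 -> value=9 (bin 1001); offset now 20 = byte 2 bit 4; 4 bits remain
Read 5: bits[20:23] width=3 -> value=4 (bin 100); offset now 23 = byte 2 bit 7; 1 bits remain
Read 6: bits[23:24] width=1 -> value=0 (bin 0); offset now 24 = byte 3 bit 0; 0 bits remain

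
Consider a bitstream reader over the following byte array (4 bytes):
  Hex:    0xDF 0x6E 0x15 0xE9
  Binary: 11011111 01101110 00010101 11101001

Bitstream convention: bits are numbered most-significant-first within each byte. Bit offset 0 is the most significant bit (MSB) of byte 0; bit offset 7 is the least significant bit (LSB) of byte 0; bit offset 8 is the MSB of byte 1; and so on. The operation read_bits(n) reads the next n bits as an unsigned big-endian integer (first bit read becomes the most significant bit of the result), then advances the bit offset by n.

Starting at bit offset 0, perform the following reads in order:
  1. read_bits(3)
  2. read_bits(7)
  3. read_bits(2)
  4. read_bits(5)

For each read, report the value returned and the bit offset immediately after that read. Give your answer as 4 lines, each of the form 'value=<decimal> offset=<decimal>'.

Answer: value=6 offset=3
value=125 offset=10
value=2 offset=12
value=28 offset=17

Derivation:
Read 1: bits[0:3] width=3 -> value=6 (bin 110); offset now 3 = byte 0 bit 3; 29 bits remain
Read 2: bits[3:10] width=7 -> value=125 (bin 1111101); offset now 10 = byte 1 bit 2; 22 bits remain
Read 3: bits[10:12] width=2 -> value=2 (bin 10); offset now 12 = byte 1 bit 4; 20 bits remain
Read 4: bits[12:17] width=5 -> value=28 (bin 11100); offset now 17 = byte 2 bit 1; 15 bits remain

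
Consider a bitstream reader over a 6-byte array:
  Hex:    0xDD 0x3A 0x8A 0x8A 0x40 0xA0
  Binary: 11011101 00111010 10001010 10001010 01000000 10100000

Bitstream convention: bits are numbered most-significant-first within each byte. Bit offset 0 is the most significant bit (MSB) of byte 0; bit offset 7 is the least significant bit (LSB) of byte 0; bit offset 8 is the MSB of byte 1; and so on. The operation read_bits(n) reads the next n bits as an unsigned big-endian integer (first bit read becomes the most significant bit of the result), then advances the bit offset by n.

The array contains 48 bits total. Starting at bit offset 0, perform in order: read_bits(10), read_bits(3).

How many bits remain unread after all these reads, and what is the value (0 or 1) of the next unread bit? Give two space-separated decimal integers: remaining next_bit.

Answer: 35 0

Derivation:
Read 1: bits[0:10] width=10 -> value=884 (bin 1101110100); offset now 10 = byte 1 bit 2; 38 bits remain
Read 2: bits[10:13] width=3 -> value=7 (bin 111); offset now 13 = byte 1 bit 5; 35 bits remain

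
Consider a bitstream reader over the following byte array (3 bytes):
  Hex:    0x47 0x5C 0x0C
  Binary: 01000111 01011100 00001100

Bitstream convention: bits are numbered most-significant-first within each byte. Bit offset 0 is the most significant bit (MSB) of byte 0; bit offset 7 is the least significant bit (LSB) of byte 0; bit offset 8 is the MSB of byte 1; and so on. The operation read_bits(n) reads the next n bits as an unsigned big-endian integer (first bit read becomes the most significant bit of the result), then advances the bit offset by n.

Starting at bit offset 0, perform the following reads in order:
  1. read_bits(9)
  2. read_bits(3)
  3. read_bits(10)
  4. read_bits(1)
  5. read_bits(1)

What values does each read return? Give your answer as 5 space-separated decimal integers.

Answer: 142 5 771 0 0

Derivation:
Read 1: bits[0:9] width=9 -> value=142 (bin 010001110); offset now 9 = byte 1 bit 1; 15 bits remain
Read 2: bits[9:12] width=3 -> value=5 (bin 101); offset now 12 = byte 1 bit 4; 12 bits remain
Read 3: bits[12:22] width=10 -> value=771 (bin 1100000011); offset now 22 = byte 2 bit 6; 2 bits remain
Read 4: bits[22:23] width=1 -> value=0 (bin 0); offset now 23 = byte 2 bit 7; 1 bits remain
Read 5: bits[23:24] width=1 -> value=0 (bin 0); offset now 24 = byte 3 bit 0; 0 bits remain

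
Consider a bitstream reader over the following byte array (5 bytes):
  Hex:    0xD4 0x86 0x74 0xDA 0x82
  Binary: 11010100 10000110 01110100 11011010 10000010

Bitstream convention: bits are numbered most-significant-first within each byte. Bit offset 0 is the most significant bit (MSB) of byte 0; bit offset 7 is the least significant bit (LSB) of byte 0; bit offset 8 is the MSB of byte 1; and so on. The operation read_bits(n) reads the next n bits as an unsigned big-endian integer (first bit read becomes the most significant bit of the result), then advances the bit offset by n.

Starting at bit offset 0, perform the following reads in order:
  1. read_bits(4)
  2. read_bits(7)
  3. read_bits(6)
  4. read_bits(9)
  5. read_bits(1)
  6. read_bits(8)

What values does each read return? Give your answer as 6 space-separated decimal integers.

Answer: 13 36 12 467 0 212

Derivation:
Read 1: bits[0:4] width=4 -> value=13 (bin 1101); offset now 4 = byte 0 bit 4; 36 bits remain
Read 2: bits[4:11] width=7 -> value=36 (bin 0100100); offset now 11 = byte 1 bit 3; 29 bits remain
Read 3: bits[11:17] width=6 -> value=12 (bin 001100); offset now 17 = byte 2 bit 1; 23 bits remain
Read 4: bits[17:26] width=9 -> value=467 (bin 111010011); offset now 26 = byte 3 bit 2; 14 bits remain
Read 5: bits[26:27] width=1 -> value=0 (bin 0); offset now 27 = byte 3 bit 3; 13 bits remain
Read 6: bits[27:35] width=8 -> value=212 (bin 11010100); offset now 35 = byte 4 bit 3; 5 bits remain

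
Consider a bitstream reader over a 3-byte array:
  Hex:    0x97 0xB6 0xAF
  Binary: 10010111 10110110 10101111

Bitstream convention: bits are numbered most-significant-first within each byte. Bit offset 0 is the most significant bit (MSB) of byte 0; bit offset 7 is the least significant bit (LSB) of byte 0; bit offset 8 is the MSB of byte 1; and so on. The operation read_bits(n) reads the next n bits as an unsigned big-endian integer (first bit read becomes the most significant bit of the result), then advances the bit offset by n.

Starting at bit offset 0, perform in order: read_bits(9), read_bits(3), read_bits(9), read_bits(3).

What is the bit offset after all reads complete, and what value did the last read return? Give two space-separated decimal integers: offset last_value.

Answer: 24 7

Derivation:
Read 1: bits[0:9] width=9 -> value=303 (bin 100101111); offset now 9 = byte 1 bit 1; 15 bits remain
Read 2: bits[9:12] width=3 -> value=3 (bin 011); offset now 12 = byte 1 bit 4; 12 bits remain
Read 3: bits[12:21] width=9 -> value=213 (bin 011010101); offset now 21 = byte 2 bit 5; 3 bits remain
Read 4: bits[21:24] width=3 -> value=7 (bin 111); offset now 24 = byte 3 bit 0; 0 bits remain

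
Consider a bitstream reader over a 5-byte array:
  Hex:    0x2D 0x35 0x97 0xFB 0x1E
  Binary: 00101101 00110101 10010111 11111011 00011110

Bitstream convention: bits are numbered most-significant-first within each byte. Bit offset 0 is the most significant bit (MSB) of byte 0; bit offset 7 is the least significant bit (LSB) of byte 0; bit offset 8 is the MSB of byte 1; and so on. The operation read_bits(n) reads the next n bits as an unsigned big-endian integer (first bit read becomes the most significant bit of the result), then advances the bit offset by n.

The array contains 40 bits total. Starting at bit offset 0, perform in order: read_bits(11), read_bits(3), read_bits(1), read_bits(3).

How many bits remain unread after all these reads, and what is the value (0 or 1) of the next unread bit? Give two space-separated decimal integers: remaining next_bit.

Answer: 22 0

Derivation:
Read 1: bits[0:11] width=11 -> value=361 (bin 00101101001); offset now 11 = byte 1 bit 3; 29 bits remain
Read 2: bits[11:14] width=3 -> value=5 (bin 101); offset now 14 = byte 1 bit 6; 26 bits remain
Read 3: bits[14:15] width=1 -> value=0 (bin 0); offset now 15 = byte 1 bit 7; 25 bits remain
Read 4: bits[15:18] width=3 -> value=6 (bin 110); offset now 18 = byte 2 bit 2; 22 bits remain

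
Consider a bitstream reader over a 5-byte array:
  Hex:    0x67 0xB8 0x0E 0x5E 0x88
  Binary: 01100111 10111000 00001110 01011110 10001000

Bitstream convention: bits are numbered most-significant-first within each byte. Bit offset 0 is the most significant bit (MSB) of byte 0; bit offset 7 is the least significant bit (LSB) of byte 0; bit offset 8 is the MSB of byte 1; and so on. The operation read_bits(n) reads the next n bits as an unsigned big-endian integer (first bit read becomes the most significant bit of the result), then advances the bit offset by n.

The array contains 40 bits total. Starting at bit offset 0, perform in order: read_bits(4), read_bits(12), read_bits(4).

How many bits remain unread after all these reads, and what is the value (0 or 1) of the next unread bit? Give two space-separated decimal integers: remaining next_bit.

Read 1: bits[0:4] width=4 -> value=6 (bin 0110); offset now 4 = byte 0 bit 4; 36 bits remain
Read 2: bits[4:16] width=12 -> value=1976 (bin 011110111000); offset now 16 = byte 2 bit 0; 24 bits remain
Read 3: bits[16:20] width=4 -> value=0 (bin 0000); offset now 20 = byte 2 bit 4; 20 bits remain

Answer: 20 1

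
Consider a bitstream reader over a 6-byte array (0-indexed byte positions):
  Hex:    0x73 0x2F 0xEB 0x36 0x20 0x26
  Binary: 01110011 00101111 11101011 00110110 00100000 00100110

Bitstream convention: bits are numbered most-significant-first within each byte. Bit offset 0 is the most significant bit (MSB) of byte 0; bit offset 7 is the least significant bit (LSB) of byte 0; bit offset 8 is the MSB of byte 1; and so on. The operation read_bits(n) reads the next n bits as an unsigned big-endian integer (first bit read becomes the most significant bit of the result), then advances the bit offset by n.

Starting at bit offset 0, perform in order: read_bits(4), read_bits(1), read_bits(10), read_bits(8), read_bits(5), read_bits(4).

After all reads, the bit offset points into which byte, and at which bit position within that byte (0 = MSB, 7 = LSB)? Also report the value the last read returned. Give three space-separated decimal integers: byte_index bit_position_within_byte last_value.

Read 1: bits[0:4] width=4 -> value=7 (bin 0111); offset now 4 = byte 0 bit 4; 44 bits remain
Read 2: bits[4:5] width=1 -> value=0 (bin 0); offset now 5 = byte 0 bit 5; 43 bits remain
Read 3: bits[5:15] width=10 -> value=407 (bin 0110010111); offset now 15 = byte 1 bit 7; 33 bits remain
Read 4: bits[15:23] width=8 -> value=245 (bin 11110101); offset now 23 = byte 2 bit 7; 25 bits remain
Read 5: bits[23:28] width=5 -> value=19 (bin 10011); offset now 28 = byte 3 bit 4; 20 bits remain
Read 6: bits[28:32] width=4 -> value=6 (bin 0110); offset now 32 = byte 4 bit 0; 16 bits remain

Answer: 4 0 6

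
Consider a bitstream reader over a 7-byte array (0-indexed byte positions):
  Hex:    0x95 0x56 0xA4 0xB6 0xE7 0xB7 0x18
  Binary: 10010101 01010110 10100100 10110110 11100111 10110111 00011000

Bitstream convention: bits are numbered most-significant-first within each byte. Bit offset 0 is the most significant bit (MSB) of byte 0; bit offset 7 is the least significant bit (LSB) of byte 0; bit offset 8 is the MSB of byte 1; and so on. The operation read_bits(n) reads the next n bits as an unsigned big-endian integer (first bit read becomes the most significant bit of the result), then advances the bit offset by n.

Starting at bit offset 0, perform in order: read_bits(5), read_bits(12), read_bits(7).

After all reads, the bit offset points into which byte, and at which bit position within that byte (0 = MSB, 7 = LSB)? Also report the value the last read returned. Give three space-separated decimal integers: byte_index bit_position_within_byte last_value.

Read 1: bits[0:5] width=5 -> value=18 (bin 10010); offset now 5 = byte 0 bit 5; 51 bits remain
Read 2: bits[5:17] width=12 -> value=2733 (bin 101010101101); offset now 17 = byte 2 bit 1; 39 bits remain
Read 3: bits[17:24] width=7 -> value=36 (bin 0100100); offset now 24 = byte 3 bit 0; 32 bits remain

Answer: 3 0 36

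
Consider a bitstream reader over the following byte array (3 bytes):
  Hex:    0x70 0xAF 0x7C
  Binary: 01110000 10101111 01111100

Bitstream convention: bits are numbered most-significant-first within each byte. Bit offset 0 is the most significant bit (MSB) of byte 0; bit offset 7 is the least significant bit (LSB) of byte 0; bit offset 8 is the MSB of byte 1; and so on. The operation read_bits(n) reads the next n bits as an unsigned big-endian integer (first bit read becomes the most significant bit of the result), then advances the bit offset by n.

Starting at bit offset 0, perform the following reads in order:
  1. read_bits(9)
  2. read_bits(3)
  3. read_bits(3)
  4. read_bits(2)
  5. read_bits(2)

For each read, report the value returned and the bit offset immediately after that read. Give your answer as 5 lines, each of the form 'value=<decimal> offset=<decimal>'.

Answer: value=225 offset=9
value=2 offset=12
value=7 offset=15
value=2 offset=17
value=3 offset=19

Derivation:
Read 1: bits[0:9] width=9 -> value=225 (bin 011100001); offset now 9 = byte 1 bit 1; 15 bits remain
Read 2: bits[9:12] width=3 -> value=2 (bin 010); offset now 12 = byte 1 bit 4; 12 bits remain
Read 3: bits[12:15] width=3 -> value=7 (bin 111); offset now 15 = byte 1 bit 7; 9 bits remain
Read 4: bits[15:17] width=2 -> value=2 (bin 10); offset now 17 = byte 2 bit 1; 7 bits remain
Read 5: bits[17:19] width=2 -> value=3 (bin 11); offset now 19 = byte 2 bit 3; 5 bits remain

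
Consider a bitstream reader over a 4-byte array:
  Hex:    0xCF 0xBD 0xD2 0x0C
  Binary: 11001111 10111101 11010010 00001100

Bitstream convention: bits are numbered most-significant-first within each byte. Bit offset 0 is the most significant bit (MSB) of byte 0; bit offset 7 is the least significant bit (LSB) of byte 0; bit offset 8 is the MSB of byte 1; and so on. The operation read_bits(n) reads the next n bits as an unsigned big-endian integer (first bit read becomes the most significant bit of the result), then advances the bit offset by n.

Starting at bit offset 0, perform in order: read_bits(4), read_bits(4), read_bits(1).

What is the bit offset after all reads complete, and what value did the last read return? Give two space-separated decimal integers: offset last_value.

Read 1: bits[0:4] width=4 -> value=12 (bin 1100); offset now 4 = byte 0 bit 4; 28 bits remain
Read 2: bits[4:8] width=4 -> value=15 (bin 1111); offset now 8 = byte 1 bit 0; 24 bits remain
Read 3: bits[8:9] width=1 -> value=1 (bin 1); offset now 9 = byte 1 bit 1; 23 bits remain

Answer: 9 1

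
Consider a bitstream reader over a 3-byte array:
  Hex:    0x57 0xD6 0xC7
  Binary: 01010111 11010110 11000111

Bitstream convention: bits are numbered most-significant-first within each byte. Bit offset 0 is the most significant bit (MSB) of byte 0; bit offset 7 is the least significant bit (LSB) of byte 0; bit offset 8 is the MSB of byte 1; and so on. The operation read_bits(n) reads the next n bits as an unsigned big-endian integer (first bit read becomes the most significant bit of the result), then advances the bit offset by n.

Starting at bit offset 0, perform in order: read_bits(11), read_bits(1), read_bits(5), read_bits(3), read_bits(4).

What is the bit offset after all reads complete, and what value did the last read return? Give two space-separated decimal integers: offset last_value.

Read 1: bits[0:11] width=11 -> value=702 (bin 01010111110); offset now 11 = byte 1 bit 3; 13 bits remain
Read 2: bits[11:12] width=1 -> value=1 (bin 1); offset now 12 = byte 1 bit 4; 12 bits remain
Read 3: bits[12:17] width=5 -> value=13 (bin 01101); offset now 17 = byte 2 bit 1; 7 bits remain
Read 4: bits[17:20] width=3 -> value=4 (bin 100); offset now 20 = byte 2 bit 4; 4 bits remain
Read 5: bits[20:24] width=4 -> value=7 (bin 0111); offset now 24 = byte 3 bit 0; 0 bits remain

Answer: 24 7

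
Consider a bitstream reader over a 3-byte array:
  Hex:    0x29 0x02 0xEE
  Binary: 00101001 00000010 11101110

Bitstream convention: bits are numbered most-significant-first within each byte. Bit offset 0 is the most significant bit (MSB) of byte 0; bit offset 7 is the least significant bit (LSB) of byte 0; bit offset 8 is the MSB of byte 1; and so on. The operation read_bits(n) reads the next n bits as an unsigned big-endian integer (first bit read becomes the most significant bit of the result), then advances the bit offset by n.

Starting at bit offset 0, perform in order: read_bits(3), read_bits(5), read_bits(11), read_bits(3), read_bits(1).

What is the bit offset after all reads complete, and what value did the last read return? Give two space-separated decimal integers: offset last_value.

Answer: 23 1

Derivation:
Read 1: bits[0:3] width=3 -> value=1 (bin 001); offset now 3 = byte 0 bit 3; 21 bits remain
Read 2: bits[3:8] width=5 -> value=9 (bin 01001); offset now 8 = byte 1 bit 0; 16 bits remain
Read 3: bits[8:19] width=11 -> value=23 (bin 00000010111); offset now 19 = byte 2 bit 3; 5 bits remain
Read 4: bits[19:22] width=3 -> value=3 (bin 011); offset now 22 = byte 2 bit 6; 2 bits remain
Read 5: bits[22:23] width=1 -> value=1 (bin 1); offset now 23 = byte 2 bit 7; 1 bits remain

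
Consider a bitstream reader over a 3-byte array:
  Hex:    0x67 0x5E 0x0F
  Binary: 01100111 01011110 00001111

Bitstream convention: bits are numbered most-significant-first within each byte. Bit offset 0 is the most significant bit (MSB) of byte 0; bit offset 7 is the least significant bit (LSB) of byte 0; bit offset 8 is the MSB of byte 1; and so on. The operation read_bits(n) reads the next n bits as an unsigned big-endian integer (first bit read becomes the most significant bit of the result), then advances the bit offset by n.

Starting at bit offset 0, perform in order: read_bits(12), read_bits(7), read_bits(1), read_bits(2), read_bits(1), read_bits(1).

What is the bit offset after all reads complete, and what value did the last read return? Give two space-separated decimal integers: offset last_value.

Answer: 24 1

Derivation:
Read 1: bits[0:12] width=12 -> value=1653 (bin 011001110101); offset now 12 = byte 1 bit 4; 12 bits remain
Read 2: bits[12:19] width=7 -> value=112 (bin 1110000); offset now 19 = byte 2 bit 3; 5 bits remain
Read 3: bits[19:20] width=1 -> value=0 (bin 0); offset now 20 = byte 2 bit 4; 4 bits remain
Read 4: bits[20:22] width=2 -> value=3 (bin 11); offset now 22 = byte 2 bit 6; 2 bits remain
Read 5: bits[22:23] width=1 -> value=1 (bin 1); offset now 23 = byte 2 bit 7; 1 bits remain
Read 6: bits[23:24] width=1 -> value=1 (bin 1); offset now 24 = byte 3 bit 0; 0 bits remain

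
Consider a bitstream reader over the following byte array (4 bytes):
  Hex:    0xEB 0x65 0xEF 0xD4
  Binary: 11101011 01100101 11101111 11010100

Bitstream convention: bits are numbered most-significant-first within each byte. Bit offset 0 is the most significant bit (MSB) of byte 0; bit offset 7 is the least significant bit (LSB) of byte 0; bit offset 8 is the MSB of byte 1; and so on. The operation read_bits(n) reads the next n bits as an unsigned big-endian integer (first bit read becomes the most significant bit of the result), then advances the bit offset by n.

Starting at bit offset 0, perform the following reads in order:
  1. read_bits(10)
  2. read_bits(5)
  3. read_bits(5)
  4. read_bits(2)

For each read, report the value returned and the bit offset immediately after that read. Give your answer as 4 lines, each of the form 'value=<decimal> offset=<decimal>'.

Answer: value=941 offset=10
value=18 offset=15
value=30 offset=20
value=3 offset=22

Derivation:
Read 1: bits[0:10] width=10 -> value=941 (bin 1110101101); offset now 10 = byte 1 bit 2; 22 bits remain
Read 2: bits[10:15] width=5 -> value=18 (bin 10010); offset now 15 = byte 1 bit 7; 17 bits remain
Read 3: bits[15:20] width=5 -> value=30 (bin 11110); offset now 20 = byte 2 bit 4; 12 bits remain
Read 4: bits[20:22] width=2 -> value=3 (bin 11); offset now 22 = byte 2 bit 6; 10 bits remain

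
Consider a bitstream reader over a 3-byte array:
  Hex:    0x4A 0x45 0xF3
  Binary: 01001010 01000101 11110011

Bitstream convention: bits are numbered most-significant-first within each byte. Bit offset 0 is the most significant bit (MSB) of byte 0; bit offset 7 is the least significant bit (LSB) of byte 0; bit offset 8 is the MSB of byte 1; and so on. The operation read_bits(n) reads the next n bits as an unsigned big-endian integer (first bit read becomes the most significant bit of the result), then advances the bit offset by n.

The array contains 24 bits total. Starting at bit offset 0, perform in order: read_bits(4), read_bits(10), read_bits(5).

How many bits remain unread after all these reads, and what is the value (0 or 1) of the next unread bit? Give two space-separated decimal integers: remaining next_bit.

Read 1: bits[0:4] width=4 -> value=4 (bin 0100); offset now 4 = byte 0 bit 4; 20 bits remain
Read 2: bits[4:14] width=10 -> value=657 (bin 1010010001); offset now 14 = byte 1 bit 6; 10 bits remain
Read 3: bits[14:19] width=5 -> value=15 (bin 01111); offset now 19 = byte 2 bit 3; 5 bits remain

Answer: 5 1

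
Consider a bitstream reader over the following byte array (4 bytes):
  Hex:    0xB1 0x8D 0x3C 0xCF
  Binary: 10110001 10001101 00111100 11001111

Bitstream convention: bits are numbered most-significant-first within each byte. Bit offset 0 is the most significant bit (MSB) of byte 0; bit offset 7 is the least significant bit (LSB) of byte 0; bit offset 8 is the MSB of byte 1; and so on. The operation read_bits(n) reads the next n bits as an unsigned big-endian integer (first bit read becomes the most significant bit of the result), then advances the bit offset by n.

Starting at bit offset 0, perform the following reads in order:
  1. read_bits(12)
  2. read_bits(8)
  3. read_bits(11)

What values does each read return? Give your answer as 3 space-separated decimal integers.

Answer: 2840 211 1639

Derivation:
Read 1: bits[0:12] width=12 -> value=2840 (bin 101100011000); offset now 12 = byte 1 bit 4; 20 bits remain
Read 2: bits[12:20] width=8 -> value=211 (bin 11010011); offset now 20 = byte 2 bit 4; 12 bits remain
Read 3: bits[20:31] width=11 -> value=1639 (bin 11001100111); offset now 31 = byte 3 bit 7; 1 bits remain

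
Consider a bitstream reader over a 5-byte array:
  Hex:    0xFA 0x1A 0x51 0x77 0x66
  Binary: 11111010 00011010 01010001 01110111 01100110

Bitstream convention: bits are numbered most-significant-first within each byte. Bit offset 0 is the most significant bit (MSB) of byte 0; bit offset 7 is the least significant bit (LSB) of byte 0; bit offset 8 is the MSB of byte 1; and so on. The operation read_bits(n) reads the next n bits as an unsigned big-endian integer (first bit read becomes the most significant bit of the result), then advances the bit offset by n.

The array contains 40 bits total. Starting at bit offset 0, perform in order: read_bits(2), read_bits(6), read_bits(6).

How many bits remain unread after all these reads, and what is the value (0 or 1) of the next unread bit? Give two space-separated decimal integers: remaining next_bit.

Read 1: bits[0:2] width=2 -> value=3 (bin 11); offset now 2 = byte 0 bit 2; 38 bits remain
Read 2: bits[2:8] width=6 -> value=58 (bin 111010); offset now 8 = byte 1 bit 0; 32 bits remain
Read 3: bits[8:14] width=6 -> value=6 (bin 000110); offset now 14 = byte 1 bit 6; 26 bits remain

Answer: 26 1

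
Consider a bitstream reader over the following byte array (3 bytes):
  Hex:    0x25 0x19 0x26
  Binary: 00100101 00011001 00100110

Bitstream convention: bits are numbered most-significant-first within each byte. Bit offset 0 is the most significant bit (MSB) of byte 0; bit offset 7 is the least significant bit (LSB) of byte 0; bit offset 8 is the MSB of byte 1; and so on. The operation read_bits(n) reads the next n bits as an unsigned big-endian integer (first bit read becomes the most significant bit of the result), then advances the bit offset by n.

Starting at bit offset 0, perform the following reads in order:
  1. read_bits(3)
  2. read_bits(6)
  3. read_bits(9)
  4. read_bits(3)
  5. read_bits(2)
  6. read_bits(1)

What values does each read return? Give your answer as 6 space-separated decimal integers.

Answer: 1 10 100 4 3 0

Derivation:
Read 1: bits[0:3] width=3 -> value=1 (bin 001); offset now 3 = byte 0 bit 3; 21 bits remain
Read 2: bits[3:9] width=6 -> value=10 (bin 001010); offset now 9 = byte 1 bit 1; 15 bits remain
Read 3: bits[9:18] width=9 -> value=100 (bin 001100100); offset now 18 = byte 2 bit 2; 6 bits remain
Read 4: bits[18:21] width=3 -> value=4 (bin 100); offset now 21 = byte 2 bit 5; 3 bits remain
Read 5: bits[21:23] width=2 -> value=3 (bin 11); offset now 23 = byte 2 bit 7; 1 bits remain
Read 6: bits[23:24] width=1 -> value=0 (bin 0); offset now 24 = byte 3 bit 0; 0 bits remain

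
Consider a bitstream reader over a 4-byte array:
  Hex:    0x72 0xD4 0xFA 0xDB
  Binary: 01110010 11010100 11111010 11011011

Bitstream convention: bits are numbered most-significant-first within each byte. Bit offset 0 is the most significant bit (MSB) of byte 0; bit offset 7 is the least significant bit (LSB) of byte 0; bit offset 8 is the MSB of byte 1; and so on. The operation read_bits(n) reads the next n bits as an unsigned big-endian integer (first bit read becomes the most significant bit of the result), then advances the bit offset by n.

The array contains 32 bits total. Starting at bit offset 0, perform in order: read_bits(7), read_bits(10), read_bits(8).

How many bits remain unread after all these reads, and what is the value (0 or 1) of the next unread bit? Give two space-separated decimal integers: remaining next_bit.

Answer: 7 1

Derivation:
Read 1: bits[0:7] width=7 -> value=57 (bin 0111001); offset now 7 = byte 0 bit 7; 25 bits remain
Read 2: bits[7:17] width=10 -> value=425 (bin 0110101001); offset now 17 = byte 2 bit 1; 15 bits remain
Read 3: bits[17:25] width=8 -> value=245 (bin 11110101); offset now 25 = byte 3 bit 1; 7 bits remain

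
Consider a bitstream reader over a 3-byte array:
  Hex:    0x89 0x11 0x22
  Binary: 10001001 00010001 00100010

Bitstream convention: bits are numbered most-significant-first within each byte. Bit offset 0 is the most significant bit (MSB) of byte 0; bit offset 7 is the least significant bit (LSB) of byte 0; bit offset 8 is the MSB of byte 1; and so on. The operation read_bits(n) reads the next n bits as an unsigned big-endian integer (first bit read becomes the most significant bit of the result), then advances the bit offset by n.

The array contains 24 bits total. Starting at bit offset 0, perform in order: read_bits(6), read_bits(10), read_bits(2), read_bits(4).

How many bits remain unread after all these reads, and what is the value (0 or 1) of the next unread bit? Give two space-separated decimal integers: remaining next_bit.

Read 1: bits[0:6] width=6 -> value=34 (bin 100010); offset now 6 = byte 0 bit 6; 18 bits remain
Read 2: bits[6:16] width=10 -> value=273 (bin 0100010001); offset now 16 = byte 2 bit 0; 8 bits remain
Read 3: bits[16:18] width=2 -> value=0 (bin 00); offset now 18 = byte 2 bit 2; 6 bits remain
Read 4: bits[18:22] width=4 -> value=8 (bin 1000); offset now 22 = byte 2 bit 6; 2 bits remain

Answer: 2 1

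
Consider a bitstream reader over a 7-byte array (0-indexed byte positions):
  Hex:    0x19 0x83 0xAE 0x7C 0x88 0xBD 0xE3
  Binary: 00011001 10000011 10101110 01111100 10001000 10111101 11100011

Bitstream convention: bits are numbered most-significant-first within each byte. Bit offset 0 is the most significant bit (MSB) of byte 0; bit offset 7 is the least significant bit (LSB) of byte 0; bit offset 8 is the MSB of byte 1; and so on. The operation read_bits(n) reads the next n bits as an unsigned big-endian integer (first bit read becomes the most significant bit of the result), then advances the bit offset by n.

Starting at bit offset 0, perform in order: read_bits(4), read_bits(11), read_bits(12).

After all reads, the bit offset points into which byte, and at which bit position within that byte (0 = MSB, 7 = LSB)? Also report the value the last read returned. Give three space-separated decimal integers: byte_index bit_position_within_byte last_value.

Answer: 3 3 3443

Derivation:
Read 1: bits[0:4] width=4 -> value=1 (bin 0001); offset now 4 = byte 0 bit 4; 52 bits remain
Read 2: bits[4:15] width=11 -> value=1217 (bin 10011000001); offset now 15 = byte 1 bit 7; 41 bits remain
Read 3: bits[15:27] width=12 -> value=3443 (bin 110101110011); offset now 27 = byte 3 bit 3; 29 bits remain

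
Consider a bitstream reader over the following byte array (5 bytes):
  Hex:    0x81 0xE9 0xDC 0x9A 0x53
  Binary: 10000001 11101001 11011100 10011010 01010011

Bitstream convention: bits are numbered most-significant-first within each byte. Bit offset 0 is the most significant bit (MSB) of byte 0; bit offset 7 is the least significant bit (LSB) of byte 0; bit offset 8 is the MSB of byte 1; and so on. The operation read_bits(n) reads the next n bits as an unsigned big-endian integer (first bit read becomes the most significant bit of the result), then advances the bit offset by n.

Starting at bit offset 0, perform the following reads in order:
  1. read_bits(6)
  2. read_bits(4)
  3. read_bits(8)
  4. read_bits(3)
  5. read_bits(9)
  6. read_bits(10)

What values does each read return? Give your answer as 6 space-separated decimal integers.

Read 1: bits[0:6] width=6 -> value=32 (bin 100000); offset now 6 = byte 0 bit 6; 34 bits remain
Read 2: bits[6:10] width=4 -> value=7 (bin 0111); offset now 10 = byte 1 bit 2; 30 bits remain
Read 3: bits[10:18] width=8 -> value=167 (bin 10100111); offset now 18 = byte 2 bit 2; 22 bits remain
Read 4: bits[18:21] width=3 -> value=3 (bin 011); offset now 21 = byte 2 bit 5; 19 bits remain
Read 5: bits[21:30] width=9 -> value=294 (bin 100100110); offset now 30 = byte 3 bit 6; 10 bits remain
Read 6: bits[30:40] width=10 -> value=595 (bin 1001010011); offset now 40 = byte 5 bit 0; 0 bits remain

Answer: 32 7 167 3 294 595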